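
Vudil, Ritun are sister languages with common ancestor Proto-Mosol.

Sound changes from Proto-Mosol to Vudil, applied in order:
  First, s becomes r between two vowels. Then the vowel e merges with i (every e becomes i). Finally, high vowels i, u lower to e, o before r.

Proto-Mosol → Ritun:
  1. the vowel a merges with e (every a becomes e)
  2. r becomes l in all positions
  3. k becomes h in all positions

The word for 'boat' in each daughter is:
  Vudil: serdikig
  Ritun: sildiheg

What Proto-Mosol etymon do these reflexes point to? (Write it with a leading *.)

*sirdikeg

Position 7: Vudil has i, Ritun has e. Taking the neighbouring segments as reconstructed: Vudil i could go back to *e or *i; Ritun e could go back to *a or *e — the one source consistent with every daughter is *e.
Position 3: Vudil has r, Ritun has l. Taking the neighbouring segments as reconstructed: Vudil r can only go back to *r; Ritun l could go back to *l or *r — the one source consistent with every daughter is *r.
Continuing position by position gives *sirdikeg; check it forward:
Vudil: start from *sirdikeg.
  rule 1: no change — sirdikeg
  rule 2 (vowel merger): sirdikeg → sirdikig
  rule 3 (pre-rhotic lowering): sirdikig → serdikig
  ⇒ Vudil serdikig
Ritun: *sirdikeg > sildikeg > sildiheg  (by unconditioned shift, unconditioned shift)
No other proto-form is consistent with every reflex, so the reconstruction is *sirdikeg.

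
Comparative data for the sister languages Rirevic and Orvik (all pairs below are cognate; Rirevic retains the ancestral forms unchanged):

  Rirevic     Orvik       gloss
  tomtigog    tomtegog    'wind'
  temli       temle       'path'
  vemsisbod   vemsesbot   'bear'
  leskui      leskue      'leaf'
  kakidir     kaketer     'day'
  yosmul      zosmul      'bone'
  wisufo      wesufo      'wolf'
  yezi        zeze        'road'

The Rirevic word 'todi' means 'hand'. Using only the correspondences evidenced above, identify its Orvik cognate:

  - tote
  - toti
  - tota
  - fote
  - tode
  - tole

tote

kakidir ~ kaketer — Rirevic d corresponds to Orvik t between vowels (before a front vowel).
temli ~ temle, yezi ~ zeze — Rirevic i corresponds to Orvik e word-finally.
Applying these to Rirevic 'todi':
  todi → toti   (d→t between vowels (before a front vowel))
  toti → tote   (i→e word-finally)
So the Orvik cognate is 'tote'.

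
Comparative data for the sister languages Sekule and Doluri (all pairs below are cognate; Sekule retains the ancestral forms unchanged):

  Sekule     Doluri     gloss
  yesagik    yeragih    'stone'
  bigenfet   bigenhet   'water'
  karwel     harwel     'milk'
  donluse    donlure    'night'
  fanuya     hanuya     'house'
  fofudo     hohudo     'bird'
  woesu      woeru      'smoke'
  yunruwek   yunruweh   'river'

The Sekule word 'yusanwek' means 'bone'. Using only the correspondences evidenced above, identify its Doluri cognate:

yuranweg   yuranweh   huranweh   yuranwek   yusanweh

yuranweh

yesagik ~ yeragih — Sekule s corresponds to Doluri r between vowels (before a back vowel).
yesagik ~ yeragih, yunruwek ~ yunruweh — Sekule k corresponds to Doluri h word-finally.
Applying these to Sekule 'yusanwek':
  yusanwek → yuranwek   (s→r between vowels (before a back vowel))
  yuranwek → yuranweh   (k→h word-finally)
So the Doluri cognate is 'yuranweh'.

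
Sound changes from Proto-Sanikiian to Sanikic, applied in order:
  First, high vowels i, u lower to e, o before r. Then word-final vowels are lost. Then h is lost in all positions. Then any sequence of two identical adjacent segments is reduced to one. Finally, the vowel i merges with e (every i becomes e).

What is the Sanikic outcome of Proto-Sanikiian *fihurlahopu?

Sanikic: *fihurlahopu
  fihurlahopu → fihorlahopu   [pre-rhotic lowering]
  fihorlahopu → fihorlahop   [apocope]
  fihorlahop → fiorlaop   [h-loss]
  fiorlaop (rule 4 does not apply)
  fiorlaop → feorlaop   [vowel merger]
  giving Sanikic feorlaop.

feorlaop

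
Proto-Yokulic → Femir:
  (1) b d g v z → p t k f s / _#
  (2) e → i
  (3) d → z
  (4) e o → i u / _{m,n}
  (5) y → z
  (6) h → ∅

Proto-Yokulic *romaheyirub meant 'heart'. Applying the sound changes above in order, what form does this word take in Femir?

rumaizirup

Femir: start from *romaheyirub.
  rule 1 (final devoicing): romaheyirub → romaheyirup
  rule 2 (vowel merger): romaheyirup → romahiyirup
  rule 3: no change — romahiyirup
  rule 4 (pre-nasal raising): romahiyirup → rumahiyirup
  rule 5 (unconditioned shift): rumahiyirup → rumahizirup
  rule 6 (h-loss): rumahizirup → rumaizirup
  ⇒ Femir rumaizirup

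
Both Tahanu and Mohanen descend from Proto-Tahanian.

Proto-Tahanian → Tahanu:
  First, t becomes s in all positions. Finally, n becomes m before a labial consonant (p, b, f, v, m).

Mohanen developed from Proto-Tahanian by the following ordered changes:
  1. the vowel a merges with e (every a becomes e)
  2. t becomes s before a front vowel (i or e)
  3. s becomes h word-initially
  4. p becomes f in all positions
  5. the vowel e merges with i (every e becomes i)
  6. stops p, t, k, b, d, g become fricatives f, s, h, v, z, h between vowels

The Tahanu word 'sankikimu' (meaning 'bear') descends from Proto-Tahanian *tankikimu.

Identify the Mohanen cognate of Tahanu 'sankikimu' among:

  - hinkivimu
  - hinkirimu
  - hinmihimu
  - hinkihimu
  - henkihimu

hinkihimu

Mohanen: start from *tankikimu.
  rule 1 (vowel merger): tankikimu → tenkikimu
  rule 2 (palatalisation): tenkikimu → senkikimu
  rule 3 (debuccalisation): senkikimu → henkikimu
  rule 4: no change — henkikimu
  rule 5 (vowel merger): henkikimu → hinkikimu
  rule 6 (intervocalic lenition): hinkikimu → hinkihimu
  ⇒ Mohanen hinkihimu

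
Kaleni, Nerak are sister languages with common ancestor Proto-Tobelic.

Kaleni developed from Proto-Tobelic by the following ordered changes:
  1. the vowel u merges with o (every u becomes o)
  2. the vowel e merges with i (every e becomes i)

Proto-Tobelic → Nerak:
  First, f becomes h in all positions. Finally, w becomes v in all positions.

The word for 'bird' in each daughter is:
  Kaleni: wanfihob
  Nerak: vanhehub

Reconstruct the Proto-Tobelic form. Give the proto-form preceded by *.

Position 1: Kaleni has w, Nerak has v. Kaleni preserves w here (none of its changes turn any other segment into w), so the proto-segment is *w.
Position 7: Kaleni has o, Nerak has u. Nerak preserves u here (none of its changes turn any other segment into u), so the proto-segment is *u.
Verify the candidate proto-form against each daughter:
Kaleni: *wanfehub
  wanfehub → wanfehob   [vowel merger]
  wanfehob → wanfihob   [vowel merger]
  giving Kaleni wanfihob.
Nerak: start from *wanfehub.
  rule 1 (unconditioned shift): wanfehub → wanhehub
  rule 2 (unconditioned shift): wanhehub → vanhehub
  ⇒ Nerak vanhehub
*wanfehub is the unique common source.

*wanfehub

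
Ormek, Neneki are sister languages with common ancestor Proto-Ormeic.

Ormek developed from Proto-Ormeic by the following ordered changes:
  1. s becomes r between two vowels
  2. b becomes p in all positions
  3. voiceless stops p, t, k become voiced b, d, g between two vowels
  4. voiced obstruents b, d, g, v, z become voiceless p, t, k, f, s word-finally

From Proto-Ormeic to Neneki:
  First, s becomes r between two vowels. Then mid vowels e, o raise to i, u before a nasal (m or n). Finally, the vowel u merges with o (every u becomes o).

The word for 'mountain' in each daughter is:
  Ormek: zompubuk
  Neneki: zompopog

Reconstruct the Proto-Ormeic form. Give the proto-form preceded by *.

*zompupug

Position 6: Ormek has b, Neneki has p. Neneki preserves p here (none of its changes turn any other segment into p), so the proto-segment is *p.
Position 8: Ormek has k, Neneki has g. Neneki preserves g here (none of its changes turn any other segment into g), so the proto-segment is *g.
Position 7: Ormek has u, Neneki has o. Ormek preserves u here (none of its changes turn any other segment into u), so the proto-segment is *u.
Continuing position by position gives *zompupug; check it forward:
Ormek: *zompupug > zompubug > zompubuk  (by intervocalic voicing, final devoicing)
Neneki: start from *zompupug.
  rule 1: no change — zompupug
  rule 2 (pre-nasal raising): zompupug → zumpupug
  rule 3 (vowel merger): zumpupug → zompopog
  ⇒ Neneki zompopog
Only *zompupug yields all of Ormek zompubuk, Neneki zompopog.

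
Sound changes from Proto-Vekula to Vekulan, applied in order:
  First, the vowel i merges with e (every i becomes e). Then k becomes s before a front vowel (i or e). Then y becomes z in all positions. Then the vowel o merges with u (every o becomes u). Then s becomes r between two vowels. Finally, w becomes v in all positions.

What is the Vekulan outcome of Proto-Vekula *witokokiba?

vetukureba

Vekulan: *witokokiba
  witokokiba → wetokokeba   [vowel merger]
  wetokokeba → wetokoseba   [palatalisation]
  wetokoseba (rule 3 does not apply)
  wetokoseba → wetukuseba   [vowel merger]
  wetukuseba → wetukureba   [rhotacism]
  wetukureba → vetukureba   [unconditioned shift]
  giving Vekulan vetukureba.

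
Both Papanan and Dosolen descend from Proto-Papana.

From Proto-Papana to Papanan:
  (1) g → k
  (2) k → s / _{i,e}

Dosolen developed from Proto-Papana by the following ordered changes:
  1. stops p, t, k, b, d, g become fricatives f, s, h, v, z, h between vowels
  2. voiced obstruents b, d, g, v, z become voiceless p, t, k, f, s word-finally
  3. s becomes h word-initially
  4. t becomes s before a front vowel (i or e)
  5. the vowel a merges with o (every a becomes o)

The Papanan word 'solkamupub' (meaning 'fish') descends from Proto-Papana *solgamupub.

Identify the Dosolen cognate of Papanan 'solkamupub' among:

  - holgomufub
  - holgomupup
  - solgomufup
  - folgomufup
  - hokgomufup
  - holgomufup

Dosolen: start from *solgamupub.
  rule 1 (intervocalic lenition): solgamupub → solgamufub
  rule 2 (final devoicing): solgamufub → solgamufup
  rule 3 (debuccalisation): solgamufup → holgamufup
  rule 4: no change — holgamufup
  rule 5 (vowel merger): holgamufup → holgomufup
  ⇒ Dosolen holgomufup

holgomufup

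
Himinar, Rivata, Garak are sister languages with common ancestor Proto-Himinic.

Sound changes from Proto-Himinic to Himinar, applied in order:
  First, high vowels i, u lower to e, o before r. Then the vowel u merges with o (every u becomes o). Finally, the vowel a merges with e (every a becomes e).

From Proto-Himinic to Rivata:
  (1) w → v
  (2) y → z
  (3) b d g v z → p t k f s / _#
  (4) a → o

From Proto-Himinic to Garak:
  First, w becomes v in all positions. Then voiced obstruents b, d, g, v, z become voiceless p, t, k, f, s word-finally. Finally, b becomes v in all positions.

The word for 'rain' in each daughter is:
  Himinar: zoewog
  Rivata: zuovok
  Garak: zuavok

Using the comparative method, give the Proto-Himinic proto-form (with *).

*zuawog

Position 4: Himinar has w, Rivata has v, Garak has v. Himinar preserves w here (none of its changes turn any other segment into w), so the proto-segment is *w.
Position 3: Himinar has e, Rivata has o, Garak has a. Garak preserves a here (none of its changes turn any other segment into a), so the proto-segment is *a.
Position 6: Himinar has g, Rivata has k, Garak has k. Himinar preserves g here (none of its changes turn any other segment into g), so the proto-segment is *g.
Continuing position by position gives *zuawog; check it forward:
Himinar: *zuawog
  zuawog (rule 1 does not apply)
  zuawog → zoawog   [vowel merger]
  zoawog → zoewog   [vowel merger]
  giving Himinar zoewog.
Rivata: *zuawog > zuavog > zuavok > zuovok  (by unconditioned shift, final devoicing, vowel merger)
Garak: start from *zuawog.
  rule 1 (unconditioned shift): zuawog → zuavog
  rule 2 (final devoicing): zuavog → zuavok
  rule 3: no change — zuavok
  ⇒ Garak zuavok
No other proto-form is consistent with every reflex, so the reconstruction is *zuawog.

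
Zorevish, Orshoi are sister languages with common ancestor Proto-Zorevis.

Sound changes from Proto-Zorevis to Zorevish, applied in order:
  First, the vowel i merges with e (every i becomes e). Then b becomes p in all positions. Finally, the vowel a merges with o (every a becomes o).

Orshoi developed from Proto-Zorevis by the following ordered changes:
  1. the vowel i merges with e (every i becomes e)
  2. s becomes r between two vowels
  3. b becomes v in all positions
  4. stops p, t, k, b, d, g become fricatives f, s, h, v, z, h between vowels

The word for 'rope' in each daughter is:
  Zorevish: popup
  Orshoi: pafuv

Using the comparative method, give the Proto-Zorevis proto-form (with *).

*papub

Position 5: Zorevish has p, Orshoi has v. Taking the neighbouring segments as reconstructed: Zorevish p could go back to *p or *b; Orshoi v could go back to *b or *v — the one source consistent with every daughter is *b.
Position 2: Zorevish has o, Orshoi has a. Orshoi preserves a here (none of its changes turn any other segment into a), so the proto-segment is *a.
Position 3: Zorevish has p, Orshoi has f. Taking the neighbouring segments as reconstructed: Zorevish p could go back to *p or *b; Orshoi f could go back to *p or *f — the one source consistent with every daughter is *p.
Continuing position by position gives *papub; check it forward:
Zorevish: *papub > papup > popup  (by unconditioned shift, vowel merger)
Orshoi: start from *papub.
  rule 1: no change — papub
  rule 2: no change — papub
  rule 3 (unconditioned shift): papub → papuv
  rule 4 (intervocalic lenition): papuv → pafuv
  ⇒ Orshoi pafuv
No other proto-form is consistent with every reflex, so the reconstruction is *papub.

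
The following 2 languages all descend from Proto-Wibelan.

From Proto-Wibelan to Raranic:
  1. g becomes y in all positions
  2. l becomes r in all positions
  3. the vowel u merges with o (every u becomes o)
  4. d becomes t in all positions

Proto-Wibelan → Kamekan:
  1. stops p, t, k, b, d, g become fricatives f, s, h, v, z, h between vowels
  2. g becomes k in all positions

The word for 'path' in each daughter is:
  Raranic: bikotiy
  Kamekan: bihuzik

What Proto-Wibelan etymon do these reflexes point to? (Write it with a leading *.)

Position 3: Raranic has k, Kamekan has h. Raranic preserves k here (none of its changes turn any other segment into k), so the proto-segment is *k.
Position 7: Raranic has y, Kamekan has k. Taking the neighbouring segments as reconstructed: Raranic y could go back to *g or *y; Kamekan k could go back to *k or *g — the one source consistent with every daughter is *g.
Continuing position by position gives *bikudig; check it forward:
Raranic: *bikudig
  bikudig → bikudiy   [unconditioned shift]
  bikudiy (rule 2 does not apply)
  bikudiy → bikodiy   [vowel merger]
  bikodiy → bikotiy   [unconditioned shift]
  giving Raranic bikotiy.
Kamekan: start from *bikudig.
  rule 1 (intervocalic lenition): bikudig → bihuzig
  rule 2 (unconditioned shift): bihuzig → bihuzik
  ⇒ Kamekan bihuzik
No other proto-form is consistent with every reflex, so the reconstruction is *bikudig.

*bikudig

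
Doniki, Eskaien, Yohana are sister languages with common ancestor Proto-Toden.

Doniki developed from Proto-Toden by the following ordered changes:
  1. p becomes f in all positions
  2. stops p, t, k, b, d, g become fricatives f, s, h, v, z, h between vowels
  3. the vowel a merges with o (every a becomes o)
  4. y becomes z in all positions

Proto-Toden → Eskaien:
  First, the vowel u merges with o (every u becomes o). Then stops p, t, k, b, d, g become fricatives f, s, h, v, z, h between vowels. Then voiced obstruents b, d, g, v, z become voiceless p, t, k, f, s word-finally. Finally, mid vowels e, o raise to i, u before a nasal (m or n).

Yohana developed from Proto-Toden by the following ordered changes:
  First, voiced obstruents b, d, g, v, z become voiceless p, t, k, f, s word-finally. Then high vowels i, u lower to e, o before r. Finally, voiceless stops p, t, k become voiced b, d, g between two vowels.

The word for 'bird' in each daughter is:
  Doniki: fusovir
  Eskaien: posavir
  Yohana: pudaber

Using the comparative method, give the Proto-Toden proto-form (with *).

*putabir

Position 3: Doniki has s, Eskaien has s, Yohana has d. Taking the neighbouring segments as reconstructed: Doniki s could go back to *t or *s; Eskaien s could go back to *t or *s; Yohana d could go back to *t or *d — the one source consistent with every daughter is *t.
Position 2: Doniki has u, Eskaien has o, Yohana has u. Doniki preserves u here (none of its changes turn any other segment into u), so the proto-segment is *u.
This points to *putabir. Verify forward in each daughter:
Doniki: *putabir
  putabir → futabir   [unconditioned shift]
  futabir → fusavir   [intervocalic lenition]
  fusavir → fusovir   [vowel merger]
  fusovir (rule 4 does not apply)
  giving Doniki fusovir.
Eskaien: *putabir
  putabir → potabir   [vowel merger]
  potabir → posavir   [intervocalic lenition]
  posavir (rule 3 does not apply)
  posavir (rule 4 does not apply)
  giving Eskaien posavir.
Yohana: start from *putabir.
  rule 1: no change — putabir
  rule 2 (pre-rhotic lowering): putabir → putaber
  rule 3 (intervocalic voicing): putaber → pudaber
  ⇒ Yohana pudaber
*putabir is the unique common source.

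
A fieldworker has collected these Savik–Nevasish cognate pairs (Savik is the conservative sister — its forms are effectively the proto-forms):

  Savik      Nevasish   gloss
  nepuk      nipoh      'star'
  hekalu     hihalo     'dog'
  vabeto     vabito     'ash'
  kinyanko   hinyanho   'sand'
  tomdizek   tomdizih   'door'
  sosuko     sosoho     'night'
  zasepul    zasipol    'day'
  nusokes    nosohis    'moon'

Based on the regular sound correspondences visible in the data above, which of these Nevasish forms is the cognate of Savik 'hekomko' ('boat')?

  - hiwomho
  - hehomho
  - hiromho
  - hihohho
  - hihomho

hihomho

hekalu ~ hihalo, vabeto ~ vabito — Savik e corresponds to Nevasish i after a consonant, before a consonant other than r, m, n, p, b, f, v.
sosuko ~ sosoho — Savik k corresponds to Nevasish h between vowels (before a back vowel).
kinyanko ~ hinyanho — Savik k corresponds to Nevasish h after a consonant, before a back vowel.
Applying these to Savik 'hekomko':
  hekomko → hikomko   (e→i after a consonant, before a consonant other than r, m, n, p, b, f, v)
  hikomko → hihomko   (k→h between vowels (before a back vowel))
  hihomko → hihomho   (k→h after a consonant, before a back vowel)
So the Nevasish cognate is 'hihomho'.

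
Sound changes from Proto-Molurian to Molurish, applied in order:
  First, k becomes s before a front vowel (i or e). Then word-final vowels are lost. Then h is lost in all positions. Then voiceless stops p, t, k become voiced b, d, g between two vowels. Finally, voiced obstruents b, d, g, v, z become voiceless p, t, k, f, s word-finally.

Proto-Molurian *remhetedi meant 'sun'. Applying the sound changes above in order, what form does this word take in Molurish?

Molurish: start from *remhetedi.
  rule 1: no change — remhetedi
  rule 2 (apocope): remhetedi → remheted
  rule 3 (h-loss): remheted → remeted
  rule 4 (intervocalic voicing): remeted → remeded
  rule 5 (final devoicing): remeded → remedet
  ⇒ Molurish remedet

remedet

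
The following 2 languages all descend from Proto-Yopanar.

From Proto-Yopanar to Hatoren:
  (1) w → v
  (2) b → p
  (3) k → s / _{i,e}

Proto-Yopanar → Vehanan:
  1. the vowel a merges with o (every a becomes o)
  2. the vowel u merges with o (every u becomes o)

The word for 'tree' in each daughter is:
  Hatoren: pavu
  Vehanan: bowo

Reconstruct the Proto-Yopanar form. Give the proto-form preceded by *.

*bawu

Position 1: Hatoren has p, Vehanan has b. Vehanan preserves b here (none of its changes turn any other segment into b), so the proto-segment is *b.
Position 4: Hatoren has u, Vehanan has o. Hatoren preserves u here (none of its changes turn any other segment into u), so the proto-segment is *u.
Verify the candidate proto-form against each daughter:
Hatoren: start from *bawu.
  rule 1 (unconditioned shift): bawu → bavu
  rule 2 (unconditioned shift): bavu → pavu
  rule 3: no change — pavu
  ⇒ Hatoren pavu
Vehanan: *bawu
  bawu → bowu   [vowel merger]
  bowu → bowo   [vowel merger]
  giving Vehanan bowo.
No other proto-form is consistent with every reflex, so the reconstruction is *bawu.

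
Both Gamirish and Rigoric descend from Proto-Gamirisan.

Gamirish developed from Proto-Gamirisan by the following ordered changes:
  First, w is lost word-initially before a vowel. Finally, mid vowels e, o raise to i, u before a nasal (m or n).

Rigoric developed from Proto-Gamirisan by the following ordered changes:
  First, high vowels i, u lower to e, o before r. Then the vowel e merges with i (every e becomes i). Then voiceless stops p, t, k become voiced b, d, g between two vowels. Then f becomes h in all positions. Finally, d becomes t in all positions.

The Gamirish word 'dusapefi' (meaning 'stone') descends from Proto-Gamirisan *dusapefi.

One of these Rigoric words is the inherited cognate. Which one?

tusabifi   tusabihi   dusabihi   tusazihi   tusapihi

tusabihi

Rigoric: *dusapefi
  dusapefi (rule 1 does not apply)
  dusapefi → dusapifi   [vowel merger]
  dusapifi → dusabifi   [intervocalic voicing]
  dusabifi → dusabihi   [unconditioned shift]
  dusabihi → tusabihi   [unconditioned shift]
  giving Rigoric tusabihi.
Among the options, 'tusabihi' alone shows every Rigoric change applied in order.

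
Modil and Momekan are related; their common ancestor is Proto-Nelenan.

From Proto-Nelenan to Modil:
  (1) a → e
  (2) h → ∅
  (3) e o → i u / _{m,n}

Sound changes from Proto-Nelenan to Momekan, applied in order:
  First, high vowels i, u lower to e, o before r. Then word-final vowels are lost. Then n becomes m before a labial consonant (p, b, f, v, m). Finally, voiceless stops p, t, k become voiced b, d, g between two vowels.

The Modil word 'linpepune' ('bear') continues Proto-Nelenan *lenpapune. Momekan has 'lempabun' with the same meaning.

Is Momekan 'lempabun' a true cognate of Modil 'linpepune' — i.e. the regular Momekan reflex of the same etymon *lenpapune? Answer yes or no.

yes

Derive the expected Momekan reflex of *lenpapune:
Momekan: start from *lenpapune.
  rule 1: no change — lenpapune
  rule 2 (apocope): lenpapune → lenpapun
  rule 3 (nasal place assimilation): lenpapun → lempapun
  rule 4 (intervocalic voicing): lempapun → lempabun
  ⇒ Momekan lempabun
Momekan 'lempabun' matches the regular reflex exactly, so the pair is cognate.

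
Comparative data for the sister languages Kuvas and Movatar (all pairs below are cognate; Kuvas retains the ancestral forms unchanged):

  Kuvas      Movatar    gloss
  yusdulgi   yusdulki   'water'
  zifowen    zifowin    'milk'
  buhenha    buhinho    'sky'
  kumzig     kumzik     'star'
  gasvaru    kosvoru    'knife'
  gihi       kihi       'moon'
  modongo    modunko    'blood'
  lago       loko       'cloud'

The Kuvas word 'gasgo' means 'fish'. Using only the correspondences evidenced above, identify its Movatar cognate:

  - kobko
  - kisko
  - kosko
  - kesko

gasvaru ~ kosvoru — Kuvas g corresponds to Movatar k word-initially before a back vowel.
gasvaru ~ kosvoru, lago ~ loko — Kuvas a corresponds to Movatar o after a consonant, before a consonant other than r, m, n, p, b, f, v.
modongo ~ modunko — Kuvas g corresponds to Movatar k after a consonant, before a back vowel.
Applying these to Kuvas 'gasgo':
  gasgo → kasgo   (g→k word-initially before a back vowel)
  kasgo → kosgo   (a→o after a consonant, before a consonant other than r, m, n, p, b, f, v)
  kosgo → kosko   (g→k after a consonant, before a back vowel)
So the Movatar cognate is 'kosko'.

kosko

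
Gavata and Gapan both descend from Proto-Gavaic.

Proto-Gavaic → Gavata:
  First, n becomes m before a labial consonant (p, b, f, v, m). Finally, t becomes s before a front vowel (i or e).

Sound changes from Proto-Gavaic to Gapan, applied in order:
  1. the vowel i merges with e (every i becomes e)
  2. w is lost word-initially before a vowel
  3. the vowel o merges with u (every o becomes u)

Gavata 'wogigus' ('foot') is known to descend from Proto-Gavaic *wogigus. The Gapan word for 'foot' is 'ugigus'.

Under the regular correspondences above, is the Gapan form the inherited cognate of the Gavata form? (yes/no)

no

Derive the expected Gapan reflex of *wogigus:
Gapan: *wogigus
  wogigus → wogegus   [vowel merger]
  wogegus → ogegus   [glide loss]
  ogegus → ugegus   [vowel merger]
  giving Gapan ugegus.
The regular Gapan reflex would be 'ugegus', but the attested form is 'ugigus'. The correspondence is irregular, so they are not cognates (the Gapan form has a different source).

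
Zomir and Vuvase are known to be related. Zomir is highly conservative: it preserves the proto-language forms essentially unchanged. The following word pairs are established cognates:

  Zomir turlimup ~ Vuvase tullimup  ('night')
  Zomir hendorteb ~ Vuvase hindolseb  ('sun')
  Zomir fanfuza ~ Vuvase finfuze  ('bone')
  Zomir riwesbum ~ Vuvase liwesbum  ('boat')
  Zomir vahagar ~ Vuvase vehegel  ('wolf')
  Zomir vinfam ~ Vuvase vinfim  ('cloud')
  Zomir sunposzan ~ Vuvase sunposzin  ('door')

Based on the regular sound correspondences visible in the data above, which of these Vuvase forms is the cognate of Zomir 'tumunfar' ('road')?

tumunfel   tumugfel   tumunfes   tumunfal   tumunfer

vahagar ~ vehegel — Zomir a corresponds to Vuvase e after a consonant, before r.
vahagar ~ vehegel — Zomir r corresponds to Vuvase l word-finally.
Applying these to Zomir 'tumunfar':
  tumunfar → tumunfer   (a→e after a consonant, before r)
  tumunfer → tumunfel   (r→l word-finally)
So the Vuvase cognate is 'tumunfel'.

tumunfel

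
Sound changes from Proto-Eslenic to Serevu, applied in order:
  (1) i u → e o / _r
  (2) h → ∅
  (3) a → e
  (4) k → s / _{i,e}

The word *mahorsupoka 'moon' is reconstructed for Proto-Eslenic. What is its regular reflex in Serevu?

Serevu: *mahorsupoka > maorsupoka > meorsupoke > meorsupose  (by h-loss, vowel merger, palatalisation)

meorsupose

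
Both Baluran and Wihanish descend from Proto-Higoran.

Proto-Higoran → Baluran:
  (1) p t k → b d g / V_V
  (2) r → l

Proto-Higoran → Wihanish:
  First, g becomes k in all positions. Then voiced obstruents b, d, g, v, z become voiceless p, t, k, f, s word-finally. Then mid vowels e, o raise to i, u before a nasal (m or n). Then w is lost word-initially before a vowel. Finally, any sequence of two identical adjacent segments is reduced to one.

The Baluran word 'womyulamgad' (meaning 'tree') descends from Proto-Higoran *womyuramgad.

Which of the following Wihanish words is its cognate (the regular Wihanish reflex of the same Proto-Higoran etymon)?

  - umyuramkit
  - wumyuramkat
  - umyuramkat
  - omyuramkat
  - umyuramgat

umyuramkat

Wihanish: *womyuramgad > womyuramkad > womyuramkat > wumyuramkat > umyuramkat  (by unconditioned shift, final devoicing, pre-nasal raising, glide loss)
The other candidates each miss or misapply at least one Wihanish change.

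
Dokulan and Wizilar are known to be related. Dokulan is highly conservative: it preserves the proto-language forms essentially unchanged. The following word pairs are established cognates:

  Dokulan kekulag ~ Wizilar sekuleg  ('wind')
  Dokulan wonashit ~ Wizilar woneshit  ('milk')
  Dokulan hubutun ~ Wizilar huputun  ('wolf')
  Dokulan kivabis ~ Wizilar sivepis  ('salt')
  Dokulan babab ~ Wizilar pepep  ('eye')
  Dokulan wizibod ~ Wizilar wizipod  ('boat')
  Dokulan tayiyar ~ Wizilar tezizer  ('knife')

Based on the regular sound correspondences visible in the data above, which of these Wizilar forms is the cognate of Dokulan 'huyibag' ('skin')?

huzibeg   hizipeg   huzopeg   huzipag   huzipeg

tayiyar ~ tezizer — Dokulan y corresponds to Wizilar z between vowels (before a front vowel).
babab ~ pepep — Dokulan b corresponds to Wizilar p between vowels (before a back vowel).
kekulag ~ sekuleg, wonashit ~ woneshit — Dokulan a corresponds to Wizilar e after a consonant, before a consonant other than r, m, n, p, b, f, v.
Applying these to Dokulan 'huyibag':
  huyibag → huzibag   (y→z between vowels (before a front vowel))
  huzibag → huzipag   (b→p between vowels (before a back vowel))
  huzipag → huzipeg   (a→e after a consonant, before a consonant other than r, m, n, p, b, f, v)
So the Wizilar cognate is 'huzipeg'.

huzipeg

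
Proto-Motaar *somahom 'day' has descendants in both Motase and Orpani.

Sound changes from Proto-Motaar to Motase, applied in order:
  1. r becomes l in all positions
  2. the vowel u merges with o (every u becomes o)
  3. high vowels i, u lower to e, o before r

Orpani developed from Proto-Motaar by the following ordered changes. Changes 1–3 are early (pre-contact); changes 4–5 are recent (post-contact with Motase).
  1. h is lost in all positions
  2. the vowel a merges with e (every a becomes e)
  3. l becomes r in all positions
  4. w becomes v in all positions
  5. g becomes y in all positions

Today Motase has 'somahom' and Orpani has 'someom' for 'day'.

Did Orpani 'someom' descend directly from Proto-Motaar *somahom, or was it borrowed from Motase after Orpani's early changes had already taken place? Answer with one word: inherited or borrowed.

inherited

If inherited, *somahom would pass through all of Orpani's changes:
Orpani: start from *somahom.
  rule 1 (h-loss): somahom → somaom
  rule 2 (vowel merger): somaom → someom
  rule 3: no change — someom
  rule 4: no change — someom
  rule 5: no change — someom
  ⇒ Orpani someom
If borrowed from Motase 'somahom' after the early changes, it would undergo only the recent ones:
  rule 4 (unconditioned shift): no change (somahom)
  rule 5 (unconditioned shift): no change (somahom)
  ⇒ as a loan: somahom
Orpani 'someom' matches the inherited outcome exactly, so it is an inherited cognate, not a loan.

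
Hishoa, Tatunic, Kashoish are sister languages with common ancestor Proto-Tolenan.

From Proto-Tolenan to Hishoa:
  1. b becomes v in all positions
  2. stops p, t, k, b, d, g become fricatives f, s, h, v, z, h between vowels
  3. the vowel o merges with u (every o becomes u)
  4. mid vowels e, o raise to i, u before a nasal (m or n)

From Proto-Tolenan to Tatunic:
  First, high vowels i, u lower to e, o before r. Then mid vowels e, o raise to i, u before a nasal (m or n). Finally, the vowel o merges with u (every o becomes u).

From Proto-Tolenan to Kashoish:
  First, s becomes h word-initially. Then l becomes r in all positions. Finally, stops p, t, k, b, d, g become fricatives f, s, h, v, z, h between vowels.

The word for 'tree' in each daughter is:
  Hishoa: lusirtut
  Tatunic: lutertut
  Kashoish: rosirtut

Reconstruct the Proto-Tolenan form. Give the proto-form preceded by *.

Position 1: Hishoa has l, Tatunic has l, Kashoish has r. Hishoa preserves l here (none of its changes turn any other segment into l), so the proto-segment is *l.
Position 3: Hishoa has s, Tatunic has t, Kashoish has s. Tatunic preserves t here (none of its changes turn any other segment into t), so the proto-segment is *t.
Verify the candidate proto-form against each daughter:
Hishoa: *lotirtut > losirtut > lusirtut  (by intervocalic lenition, vowel merger)
Tatunic: start from *lotirtut.
  rule 1 (pre-rhotic lowering): lotirtut → lotertut
  rule 2: no change — lotertut
  rule 3 (vowel merger): lotertut → lutertut
  ⇒ Tatunic lutertut
Kashoish: *lotirtut
  lotirtut (rule 1 does not apply)
  lotirtut → rotirtut   [unconditioned shift]
  rotirtut → rosirtut   [intervocalic lenition]
  giving Kashoish rosirtut.
No other proto-form is consistent with every reflex, so the reconstruction is *lotirtut.

*lotirtut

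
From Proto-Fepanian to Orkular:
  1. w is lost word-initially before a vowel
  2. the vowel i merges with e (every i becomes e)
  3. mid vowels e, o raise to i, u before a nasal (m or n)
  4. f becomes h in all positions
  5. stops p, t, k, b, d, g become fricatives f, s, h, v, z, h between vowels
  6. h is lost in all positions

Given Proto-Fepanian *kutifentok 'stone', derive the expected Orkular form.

kuseintok

Orkular: start from *kutifentok.
  rule 1: no change — kutifentok
  rule 2 (vowel merger): kutifentok → kutefentok
  rule 3 (pre-nasal raising): kutefentok → kutefintok
  rule 4 (unconditioned shift): kutefintok → kutehintok
  rule 5 (intervocalic lenition): kutehintok → kusehintok
  rule 6 (h-loss): kusehintok → kuseintok
  ⇒ Orkular kuseintok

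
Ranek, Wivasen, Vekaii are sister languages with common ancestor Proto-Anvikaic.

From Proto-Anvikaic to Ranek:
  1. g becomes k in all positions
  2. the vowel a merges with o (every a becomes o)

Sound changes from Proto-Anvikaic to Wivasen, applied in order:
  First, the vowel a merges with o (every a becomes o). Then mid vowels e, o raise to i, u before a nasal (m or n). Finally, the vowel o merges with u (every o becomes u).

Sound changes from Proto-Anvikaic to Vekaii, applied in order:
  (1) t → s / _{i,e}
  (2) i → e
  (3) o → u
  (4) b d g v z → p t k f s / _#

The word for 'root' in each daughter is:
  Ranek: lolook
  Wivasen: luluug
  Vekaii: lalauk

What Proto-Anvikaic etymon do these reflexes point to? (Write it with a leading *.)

*lalaog

Position 6: Ranek has k, Wivasen has g, Vekaii has k. Wivasen preserves g here (none of its changes turn any other segment into g), so the proto-segment is *g.
Position 5: Ranek has o, Wivasen has u, Vekaii has u. Taking the neighbouring segments as reconstructed: Ranek o could go back to *a or *o; Wivasen u could go back to *a or *o or *u; Vekaii u could go back to *o or *u — the one source consistent with every daughter is *o.
Position 4: Ranek has o, Wivasen has u, Vekaii has a. Vekaii preserves a here (none of its changes turn any other segment into a), so the proto-segment is *a.
Verify the candidate proto-form against each daughter:
Ranek: *lalaog > lalaok > lolook  (by unconditioned shift, vowel merger)
Wivasen: start from *lalaog.
  rule 1 (vowel merger): lalaog → loloog
  rule 2: no change — loloog
  rule 3 (vowel merger): loloog → luluug
  ⇒ Wivasen luluug
Vekaii: *lalaog
  lalaog (rule 1 does not apply)
  lalaog (rule 2 does not apply)
  lalaog → lalaug   [vowel merger]
  lalaug → lalauk   [final devoicing]
  giving Vekaii lalauk.
*lalaog is the unique common source.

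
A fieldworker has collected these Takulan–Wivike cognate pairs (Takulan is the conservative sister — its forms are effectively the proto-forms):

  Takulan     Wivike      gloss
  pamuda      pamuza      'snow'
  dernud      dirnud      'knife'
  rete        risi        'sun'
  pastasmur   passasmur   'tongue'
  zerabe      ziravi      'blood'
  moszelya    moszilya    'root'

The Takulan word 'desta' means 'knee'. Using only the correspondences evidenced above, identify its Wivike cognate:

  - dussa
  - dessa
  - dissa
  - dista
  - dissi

rete ~ risi, moszelya ~ moszilya — Takulan e corresponds to Wivike i after a consonant, before a consonant other than r, m, n, p, b, f, v.
pastasmur ~ passasmur — Takulan t corresponds to Wivike s after a consonant, before a back vowel.
Applying these to Takulan 'desta':
  desta → dista   (e→i after a consonant, before a consonant other than r, m, n, p, b, f, v)
  dista → dissa   (t→s after a consonant, before a back vowel)
So the Wivike cognate is 'dissa'.

dissa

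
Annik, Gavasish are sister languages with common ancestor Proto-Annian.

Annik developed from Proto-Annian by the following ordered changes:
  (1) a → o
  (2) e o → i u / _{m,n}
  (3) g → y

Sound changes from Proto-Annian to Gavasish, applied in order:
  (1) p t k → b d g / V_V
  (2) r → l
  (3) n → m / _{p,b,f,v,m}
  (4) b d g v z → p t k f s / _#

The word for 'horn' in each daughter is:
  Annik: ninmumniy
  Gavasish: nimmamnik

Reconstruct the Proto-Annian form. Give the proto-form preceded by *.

*ninmamnig

Position 5: Annik has u, Gavasish has a. Gavasish preserves a here (none of its changes turn any other segment into a), so the proto-segment is *a.
Position 9: Annik has y, Gavasish has k. Taking the neighbouring segments as reconstructed: Annik y could go back to *g or *y; Gavasish k could go back to *k or *g — the one source consistent with every daughter is *g.
Position 3: Annik has n, Gavasish has m. Annik preserves n here (none of its changes turn any other segment into n), so the proto-segment is *n.
This points to *ninmamnig. Verify forward in each daughter:
Annik: *ninmamnig > ninmomnig > ninmumnig > ninmumniy  (by vowel merger, pre-nasal raising, unconditioned shift)
Gavasish: *ninmamnig > nimmamnig > nimmamnik  (by nasal place assimilation, final devoicing)
Only *ninmamnig yields all of Annik ninmumniy, Gavasish nimmamnik.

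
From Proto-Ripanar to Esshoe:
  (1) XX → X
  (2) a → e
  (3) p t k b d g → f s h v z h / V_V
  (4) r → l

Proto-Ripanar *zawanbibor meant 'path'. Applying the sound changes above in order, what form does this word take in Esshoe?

Esshoe: *zawanbibor
  zawanbibor (rule 1 does not apply)
  zawanbibor → zewenbibor   [vowel merger]
  zewenbibor → zewenbivor   [intervocalic lenition]
  zewenbivor → zewenbivol   [unconditioned shift]
  giving Esshoe zewenbivol.

zewenbivol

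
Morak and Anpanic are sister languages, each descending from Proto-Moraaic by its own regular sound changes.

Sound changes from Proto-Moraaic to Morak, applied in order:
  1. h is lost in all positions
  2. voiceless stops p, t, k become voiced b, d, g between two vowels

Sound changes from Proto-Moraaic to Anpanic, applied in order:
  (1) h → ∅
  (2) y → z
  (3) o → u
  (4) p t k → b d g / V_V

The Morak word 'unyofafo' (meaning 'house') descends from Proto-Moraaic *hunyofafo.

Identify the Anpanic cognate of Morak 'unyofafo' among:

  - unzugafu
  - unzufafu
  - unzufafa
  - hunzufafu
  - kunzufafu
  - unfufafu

Anpanic: *hunyofafo > unyofafo > unzofafo > unzufafu  (by h-loss, unconditioned shift, vowel merger)

unzufafu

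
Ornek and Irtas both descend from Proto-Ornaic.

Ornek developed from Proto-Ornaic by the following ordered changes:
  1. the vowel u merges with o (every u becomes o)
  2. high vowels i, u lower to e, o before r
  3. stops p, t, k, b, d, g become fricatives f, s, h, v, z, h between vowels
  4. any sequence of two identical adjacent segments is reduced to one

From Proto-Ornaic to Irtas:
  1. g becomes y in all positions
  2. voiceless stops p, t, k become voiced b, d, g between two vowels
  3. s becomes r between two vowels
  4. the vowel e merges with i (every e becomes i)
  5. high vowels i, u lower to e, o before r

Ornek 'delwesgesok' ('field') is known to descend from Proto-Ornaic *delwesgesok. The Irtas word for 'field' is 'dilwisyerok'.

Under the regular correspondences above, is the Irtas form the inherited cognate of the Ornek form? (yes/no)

yes

Derive the expected Irtas reflex of *delwesgesok:
Irtas: *delwesgesok > delwesyesok > delwesyerok > dilwisyirok > dilwisyerok  (by unconditioned shift, rhotacism, vowel merger, pre-rhotic lowering)
Irtas 'dilwisyerok' matches the regular reflex exactly, so the pair is cognate.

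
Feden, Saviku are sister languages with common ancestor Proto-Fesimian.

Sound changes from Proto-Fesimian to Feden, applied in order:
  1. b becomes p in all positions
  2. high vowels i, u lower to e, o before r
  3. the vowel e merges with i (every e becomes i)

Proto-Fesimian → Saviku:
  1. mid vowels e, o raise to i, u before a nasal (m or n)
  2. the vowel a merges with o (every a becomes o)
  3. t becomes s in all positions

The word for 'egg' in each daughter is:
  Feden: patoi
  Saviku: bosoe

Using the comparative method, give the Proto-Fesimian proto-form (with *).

Position 3: Feden has t, Saviku has s. Feden preserves t here (none of its changes turn any other segment into t), so the proto-segment is *t.
Position 5: Feden has i, Saviku has e. Saviku preserves e here (none of its changes turn any other segment into e), so the proto-segment is *e.
Position 2: Feden has a, Saviku has o. Feden preserves a here (none of its changes turn any other segment into a), so the proto-segment is *a.
Continuing position by position gives *batoe; check it forward:
Feden: *batoe
  batoe → patoe   [unconditioned shift]
  patoe (rule 2 does not apply)
  patoe → patoi   [vowel merger]
  giving Feden patoi.
Saviku: *batoe > botoe > bosoe  (by vowel merger, unconditioned shift)
*batoe is the unique common source.

*batoe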